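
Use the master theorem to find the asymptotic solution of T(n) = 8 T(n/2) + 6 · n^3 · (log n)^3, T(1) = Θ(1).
T(n) = Θ(n^3 · (log n)^4)

Here log_2 8 = 3 and f(n) = 6 · n^3 · (log n)^3 = Θ(n^(log_2 8) · (log n)^3). This is the extended Case 2 of the master theorem (f matches the critical exponent up to log factors), giving T(n) = Θ(n^(log_2 8) · (log n)^(3+1)) = Θ(n^3 · (log n)^4).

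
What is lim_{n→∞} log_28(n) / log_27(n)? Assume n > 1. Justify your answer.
lim = ln(27) / ln(28) = log_28(27)

Change of base: log_28(n) = ln n / ln 28 and log_27(n) = ln n / ln 27. The ratio is (ln n / ln 28) · (ln 27 / ln n) = ln 27 / ln 28, a constant independent of n. So the limit is ln 27 / ln 28 = log_28(27).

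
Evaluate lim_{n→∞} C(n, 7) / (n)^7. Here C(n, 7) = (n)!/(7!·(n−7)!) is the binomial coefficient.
lim = 1/7! = 1/5040

With N = n → ∞: C(N, 7) / N^7 = [N(N−1)…(N−6)] / (7! · N^7) = (1/7!) · 1 · (1 − 1/n) · … · (1 − 6/n). Each factor → 1 as N → ∞, so the limit is 1/7! = 1/5040.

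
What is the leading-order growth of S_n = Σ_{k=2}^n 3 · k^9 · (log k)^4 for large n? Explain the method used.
S_n ~ 3 · n^10 · (log n)^4 / 10

By integral comparison, S_n = ∫_1^n 3 · x^9 · (log x)^4 dx + O(n^9 · (log n)^4). For the integral, the leading term of ∫_1^n x^9 (log x)^4 dx is n^10/10 · (log n)^4 (by repeated integration by parts; each step lowers the log-exponent and produces a relatively O(1/log n) correction). Hence S_n ~ 3 · n^10 · (log n)^4 / 10.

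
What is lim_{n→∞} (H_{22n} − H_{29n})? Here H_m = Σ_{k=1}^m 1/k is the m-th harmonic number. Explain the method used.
lim = ln(22/29)

Euler-Maclaurin gives H_m = ln m + γ + 1/(2m) + O(1/m^2). The γ and O(1/m) terms cancel in the difference:
  H_{22n} − H_{29n} = ln(22n) − ln(29n) + O(1/n) = ln(22/29) + O(1/n).
Hence the limit is ln(22/29).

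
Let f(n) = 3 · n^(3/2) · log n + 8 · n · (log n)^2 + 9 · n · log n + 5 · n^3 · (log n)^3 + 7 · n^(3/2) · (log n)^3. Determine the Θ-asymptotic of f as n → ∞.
f(n) ∈ Θ(n^3 · (log n)^3)

Compare the terms by growth order. For large n, n^a · (log n)^b dominates n^a' · (log n)^b' iff a > a', or (a = a' and b > b'). Ranking the 5 terms shows the dominant one is 5 · n^3 · (log n)^3. Hence f(n) ∈ Θ(n^3 · (log n)^3).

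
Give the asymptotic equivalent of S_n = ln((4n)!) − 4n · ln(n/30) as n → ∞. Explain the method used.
S_n ~ 4n · (ln 120 − 1) + O(ln n)

Stirling: ln((4n)!) = 4n ln(4n) − 4n + O(ln n).
  S_n = 4n ln(4n) − 4n − 4n ln(n/30) + O(ln n)
      = 4n ln(4n) − 4n ln n + 4n ln 30 − 4n + O(ln n)
      = 4n ln 4 + 4n ln 30 − 4n + O(ln n)
      = 4n (ln 120 − 1) + O(ln n).
Numerically ln(120) − 1 ≈ 3.7875.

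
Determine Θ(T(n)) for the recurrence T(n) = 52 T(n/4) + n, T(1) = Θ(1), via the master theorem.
T(n) = Θ(n^(log_4 52))

Master theorem: compare f(n) = n to n^(log_4 52) where log_4 52 ≈ 2.850. Since 1 < log_4 52, we have f(n) = O(n^(log_4 52 − ε)) for some ε > 0 — Case 1. Hence T(n) = Θ(n^(log_4 52)).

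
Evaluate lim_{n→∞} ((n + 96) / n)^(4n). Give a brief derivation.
lim = e^384

Rewrite as (1 + 96/n)^(4n). By the standard limit (1 + x/n)^n → e^x, we have (1 + 96/n)^n → e^96, and raising to the 4th power gives e^384.
More precisely, ln[(1 + 96/n)^(4n)] = 4n · ln(1 + 96/n) = 4n · (96/n + O(1/n^2)) = 384 + O(1/n) → 384.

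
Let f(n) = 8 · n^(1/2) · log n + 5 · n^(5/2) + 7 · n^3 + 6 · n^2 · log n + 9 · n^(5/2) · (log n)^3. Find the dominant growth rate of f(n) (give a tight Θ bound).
f(n) ∈ Θ(n^3)

Compare the terms by growth order. For large n, n^a · (log n)^b dominates n^a' · (log n)^b' iff a > a', or (a = a' and b > b'). Ranking the 5 terms shows the dominant one is 7 · n^3. Hence f(n) ∈ Θ(n^3).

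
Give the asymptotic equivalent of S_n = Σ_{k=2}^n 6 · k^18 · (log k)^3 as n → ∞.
S_n ~ 6 · n^19 · (log n)^3 / 19

By integral comparison, S_n = ∫_1^n 6 · x^18 · (log x)^3 dx + O(n^18 · (log n)^3). For the integral, the leading term of ∫_1^n x^18 (log x)^3 dx is n^19/19 · (log n)^3 (by repeated integration by parts; each step lowers the log-exponent and produces a relatively O(1/log n) correction). Hence S_n ~ 6 · n^19 · (log n)^3 / 19.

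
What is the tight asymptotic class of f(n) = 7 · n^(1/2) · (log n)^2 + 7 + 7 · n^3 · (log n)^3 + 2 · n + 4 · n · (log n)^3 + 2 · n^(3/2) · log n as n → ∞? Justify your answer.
f(n) ∈ Θ(n^3 · (log n)^3)

Compare the terms by growth order. For large n, n^a · (log n)^b dominates n^a' · (log n)^b' iff a > a', or (a = a' and b > b'). Ranking the 6 terms shows the dominant one is 7 · n^3 · (log n)^3. Hence f(n) ∈ Θ(n^3 · (log n)^3).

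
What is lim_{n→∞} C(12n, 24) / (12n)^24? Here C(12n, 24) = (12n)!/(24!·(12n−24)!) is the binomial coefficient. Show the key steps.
lim = 1/24! = 1/620448401733239439360000

With N = 12n → ∞: C(N, 24) / N^24 = [N(N−1)…(N−23)] / (24! · N^24) = (1/24!) · 1 · (1 − 1/(12n)) · … · (1 − 23/(12n)). Each factor → 1 as N → ∞, so the limit is 1/24! = 1/620448401733239439360000.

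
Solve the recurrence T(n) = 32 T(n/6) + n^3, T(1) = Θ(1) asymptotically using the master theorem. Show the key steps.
T(n) = Θ(n^3)

log_6 32 ≈ 1.934. f(n) = n^3 dominates n^(log_6 32) since 3 > 1.934, and the regularity condition a·f(n/b) = 32·(n/6)^3 = (32/216)·n^3 ≤ c·f(n) holds with c = 32/216 ≈ 0.148 < 1. So this is Case 3: T(n) = Θ(f(n)) = Θ(n^3).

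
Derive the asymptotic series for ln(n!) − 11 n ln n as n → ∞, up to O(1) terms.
ln(n!) − 11 n ln n = −10 n ln n − n + (1/2) ln(2π n) + O(1/n)

Stirling: ln((n)!) = n ln(n) − n + (1/2) ln(2π·n) + O(1/n).
Here n ln(n) = n ln n.
Subtract 11n ln n: leading term is (1 − 11) n ln n = −10 n ln n. The next term is −n. Then the (1/2) ln(2π·n) correction.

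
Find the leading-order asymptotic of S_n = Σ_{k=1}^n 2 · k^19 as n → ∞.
S_n ~ n^20 / 10

By integral comparison (Euler-Maclaurin), Σ_{k=1}^n 2 · k^19 = 2 · ∫_0^n x^19 dx + O(n^19) = 2 · n^20/20 = n^20 / 10 + O(n^19). (Equivalently, Faulhaber's formula gives the same leading term.)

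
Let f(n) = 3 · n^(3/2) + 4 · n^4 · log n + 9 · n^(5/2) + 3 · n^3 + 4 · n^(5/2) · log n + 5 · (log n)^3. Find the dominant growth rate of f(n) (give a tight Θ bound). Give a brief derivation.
f(n) ∈ Θ(n^4 · log n)

Compare the terms by growth order. For large n, n^a · (log n)^b dominates n^a' · (log n)^b' iff a > a', or (a = a' and b > b'). Ranking the 6 terms shows the dominant one is 4 · n^4 · log n. Hence f(n) ∈ Θ(n^4 · log n).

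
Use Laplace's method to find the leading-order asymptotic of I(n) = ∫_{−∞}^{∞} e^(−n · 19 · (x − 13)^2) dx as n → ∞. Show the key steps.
I(n) = sqrt(π/(19n))

Here φ(x) = 19 · (x − 13)^2 has its unique minimum at x* = 13 with φ(x*) = 0 and φ''(x*) = 38. Laplace's method gives
  I(n) ~ e^(−n φ(x*)) · sqrt(2π / (n · φ''(x*))) = sqrt(2π / (38n)) = sqrt(π/(19n)).
This is exact: substituting u = (x − 13)·sqrt(19n) gives I(n) = (1/sqrt(19n)) ∫_{−∞}^{∞} e^(−u^2) du = sqrt(π/(19n)).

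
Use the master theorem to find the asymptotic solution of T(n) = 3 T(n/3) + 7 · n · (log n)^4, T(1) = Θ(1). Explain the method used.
T(n) = Θ(n · (log n)^5)

Here log_3 3 = 1 and f(n) = 7 · n · (log n)^4 = Θ(n^(log_3 3) · (log n)^4). This is the extended Case 2 of the master theorem (f matches the critical exponent up to log factors), giving T(n) = Θ(n^(log_3 3) · (log n)^(4+1)) = Θ(n · (log n)^5).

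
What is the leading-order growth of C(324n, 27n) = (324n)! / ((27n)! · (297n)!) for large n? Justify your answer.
C(324n, 27n) ~ (8916100448256/285311670611)^(27n) · sqrt(6/(11π·27n))

Write N = 27n. Apply Stirling to each factorial:
  (12N)! ~ sqrt(2π·12N) · (12N/e)^(12N),
  N! ~ sqrt(2π N) · (N/e)^N,
  (11N)! ~ sqrt(2π·11N) · (11N/e)^(11N).
The exponential factors combine to (12N)^(12N) / (N^N · (11N)^(11N)) = 12^(12N)/11^(11N) = (12^12/11^11)^N = (8916100448256/285311670611)^N.
The square-root prefactors combine to sqrt(2π·12N) / (sqrt(2π N)·sqrt(2π·11N)) = sqrt(12 / (2π·11·N)) = sqrt(6/(11π·27n)).
Substituting N = 27n: C(324n, 27n) ~ (8916100448256/285311670611)^(27n) · sqrt(6/(11π·27n)).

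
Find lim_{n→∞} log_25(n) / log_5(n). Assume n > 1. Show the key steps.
lim = ln(5) / ln(25) = log_25(5)

Change of base: log_25(n) = ln n / ln 25 and log_5(n) = ln n / ln 5. The ratio is (ln n / ln 25) · (ln 5 / ln n) = ln 5 / ln 25, a constant independent of n. So the limit is ln 5 / ln 25 = log_25(5).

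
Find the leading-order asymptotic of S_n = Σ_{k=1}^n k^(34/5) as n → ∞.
S_n ~ (5/39) · n^(39/5)

Integral comparison: Σ_{k=1}^n k^(34/5) = ∫_0^n x^(34/5) dx + O(n^(34/5)). The integral is n^(1 + 34/5) / (1 + 34/5) = n^((34+5)/5) / ((34+5)/5) = (5/39) · n^(39/5).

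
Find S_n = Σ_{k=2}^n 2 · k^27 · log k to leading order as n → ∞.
S_n ~ n^28 log n / 14 − n^28 / 392

By integral comparison, S_n = ∫_1^n 2 · x^27 · log x dx + O(n^27 · log n). For the integral, ∫ x^27 log x dx = n^28 log n / 28 − n^28/784 (integration by parts). Hence S_n ~ n^28 log n / 14 − n^28 / 392.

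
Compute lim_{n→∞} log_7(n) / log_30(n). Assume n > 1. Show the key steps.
lim = ln(30) / ln(7) = log_7(30)

Change of base: log_7(n) = ln n / ln 7 and log_30(n) = ln n / ln 30. The ratio is (ln n / ln 7) · (ln 30 / ln n) = ln 30 / ln 7, a constant independent of n. So the limit is ln 30 / ln 7 = log_7(30).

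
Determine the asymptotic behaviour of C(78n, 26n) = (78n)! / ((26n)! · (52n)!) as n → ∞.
C(78n, 26n) ~ (27/4)^(26n) · sqrt(3/(4π·26n))

Write N = 26n. Apply Stirling to each factorial:
  (3N)! ~ sqrt(2π·3N) · (3N/e)^(3N),
  N! ~ sqrt(2π N) · (N/e)^N,
  (2N)! ~ sqrt(2π·2N) · (2N/e)^(2N).
The exponential factors combine to (3N)^(3N) / (N^N · (2N)^(2N)) = 3^(3N)/2^(2N) = (3^3/2^2)^N = (27/4)^N.
The square-root prefactors combine to sqrt(2π·3N) / (sqrt(2π N)·sqrt(2π·2N)) = sqrt(3 / (2π·2·N)) = sqrt(3/(4π·26n)).
Substituting N = 26n: C(78n, 26n) ~ (27/4)^(26n) · sqrt(3/(4π·26n)).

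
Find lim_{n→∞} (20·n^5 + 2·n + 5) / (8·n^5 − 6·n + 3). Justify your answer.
lim = 20/8 = 5/2

For large n the leading n^5 terms dominate both numerator and denominator. Dividing top and bottom by n^5, every other term tends to 0, leaving 20/8 = 5/2.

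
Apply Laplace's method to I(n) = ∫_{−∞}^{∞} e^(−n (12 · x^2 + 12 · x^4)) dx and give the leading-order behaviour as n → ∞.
I(n) ~ sqrt(π/(12n))

φ(x) = 12 · x^2 + 12 · x^4 has its unique global minimum at x* = 0 (since φ'(x) = 24x + 48x^3 = 0 only at x = 0 for real x with both coefficients positive, and φ → ∞ as |x| → ∞). At x* = 0, φ(0) = 0 and φ''(0) = 24. Laplace's method then gives
  I(n) ~ sqrt(2π / (n · φ''(0))) · e^(−n φ(0)) = sqrt(2π / (24n)) = sqrt(π/(12n)).
The 12 · x^4 term contributes only at subleading order (an O(1/n) relative correction).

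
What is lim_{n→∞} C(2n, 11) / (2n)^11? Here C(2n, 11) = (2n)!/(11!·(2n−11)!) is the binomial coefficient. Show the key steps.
lim = 1/11! = 1/39916800

With N = 2n → ∞: C(N, 11) / N^11 = [N(N−1)…(N−10)] / (11! · N^11) = (1/11!) · 1 · (1 − 1/(2n)) · … · (1 − 10/(2n)). Each factor → 1 as N → ∞, so the limit is 1/11! = 1/39916800.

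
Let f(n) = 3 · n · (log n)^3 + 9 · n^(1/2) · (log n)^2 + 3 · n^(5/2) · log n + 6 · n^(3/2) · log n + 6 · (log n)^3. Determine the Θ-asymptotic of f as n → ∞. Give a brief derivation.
f(n) ∈ Θ(n^(5/2) · log n)

Compare the terms by growth order. For large n, n^a · (log n)^b dominates n^a' · (log n)^b' iff a > a', or (a = a' and b > b'). Ranking the 5 terms shows the dominant one is 3 · n^(5/2) · log n. Hence f(n) ∈ Θ(n^(5/2) · log n).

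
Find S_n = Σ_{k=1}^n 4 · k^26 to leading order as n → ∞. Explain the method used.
S_n ~ 4 · n^27 / 27

By integral comparison (Euler-Maclaurin), Σ_{k=1}^n 4 · k^26 = 4 · ∫_0^n x^26 dx + O(n^26) = 4 · n^27/27 + O(n^26). (Equivalently, Faulhaber's formula gives the same leading term.)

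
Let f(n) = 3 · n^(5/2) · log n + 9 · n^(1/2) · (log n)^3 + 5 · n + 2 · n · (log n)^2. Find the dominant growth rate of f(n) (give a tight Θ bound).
f(n) ∈ Θ(n^(5/2) · log n)

Compare the terms by growth order. For large n, n^a · (log n)^b dominates n^a' · (log n)^b' iff a > a', or (a = a' and b > b'). Ranking the 4 terms shows the dominant one is 3 · n^(5/2) · log n. Hence f(n) ∈ Θ(n^(5/2) · log n).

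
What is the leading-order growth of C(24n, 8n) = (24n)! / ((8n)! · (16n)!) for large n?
C(24n, 8n) ~ (27/4)^(8n) · sqrt(3/(4π·8n))

Write N = 8n. Apply Stirling to each factorial:
  (3N)! ~ sqrt(2π·3N) · (3N/e)^(3N),
  N! ~ sqrt(2π N) · (N/e)^N,
  (2N)! ~ sqrt(2π·2N) · (2N/e)^(2N).
The exponential factors combine to (3N)^(3N) / (N^N · (2N)^(2N)) = 3^(3N)/2^(2N) = (3^3/2^2)^N = (27/4)^N.
The square-root prefactors combine to sqrt(2π·3N) / (sqrt(2π N)·sqrt(2π·2N)) = sqrt(3 / (2π·2·N)) = sqrt(3/(4π·8n)).
Substituting N = 8n: C(24n, 8n) ~ (27/4)^(8n) · sqrt(3/(4π·8n)).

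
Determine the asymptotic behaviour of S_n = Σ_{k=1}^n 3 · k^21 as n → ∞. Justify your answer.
S_n ~ 3 · n^22 / 22

By integral comparison (Euler-Maclaurin), Σ_{k=1}^n 3 · k^21 = 3 · ∫_0^n x^21 dx + O(n^21) = 3 · n^22/22 + O(n^21). (Equivalently, Faulhaber's formula gives the same leading term.)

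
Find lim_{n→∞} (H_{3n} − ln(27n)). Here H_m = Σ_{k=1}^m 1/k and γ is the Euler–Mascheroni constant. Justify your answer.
lim = −ln 9 + γ

By Euler-Maclaurin, H_m = ln m + γ + O(1/m). So
  H_{3n} − ln(27n) = ln(3n) + γ − ln(27n) + O(1/n)
                       = ln(3/27) + γ + O(1/n).
Hence the limit is ln(3/27) + γ (= −ln 9).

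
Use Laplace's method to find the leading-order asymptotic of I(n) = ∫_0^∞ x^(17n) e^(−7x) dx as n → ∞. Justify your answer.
I(n) ~ (sqrt(2π·17n) / 7) · (17n/(7e))^(17n)

Write the integrand as exp(17n ln x − 7x) and set f(x) = 17n ln x − 7x. Then f'(x) = 17n/x − 7 = 0 at x* = 17n/7, and f''(x*) = −17n/x*^2 = −7^2/(17n). Laplace's method (interior maximum) gives
  I(n) ~ e^(f(x*)) · sqrt(2π / |f''(x*)|)
        = exp(17n ln(17n/7) − 17n) · sqrt(2π · 17n / 7^2)
        = (17n/7)^(17n) e^(−17n) · sqrt(2π·17n) / 7
        = (sqrt(2π·17n) / 7) · (17n/(7e))^(17n).
This matches Γ(17n+1)/7^(17n+1) with Stirling applied to Γ.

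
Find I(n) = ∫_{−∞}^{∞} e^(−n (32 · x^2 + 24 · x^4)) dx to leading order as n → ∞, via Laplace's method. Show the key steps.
I(n) ~ sqrt(π/(32n))

φ(x) = 32 · x^2 + 24 · x^4 has its unique global minimum at x* = 0 (since φ'(x) = 64x + 96x^3 = 0 only at x = 0 for real x with both coefficients positive, and φ → ∞ as |x| → ∞). At x* = 0, φ(0) = 0 and φ''(0) = 64. Laplace's method then gives
  I(n) ~ sqrt(2π / (n · φ''(0))) · e^(−n φ(0)) = sqrt(2π / (64n)) = sqrt(π/(32n)).
The 24 · x^4 term contributes only at subleading order (an O(1/n) relative correction).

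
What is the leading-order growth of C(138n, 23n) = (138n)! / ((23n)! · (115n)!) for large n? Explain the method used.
C(138n, 23n) ~ (46656/3125)^(23n) · sqrt(3/(5π·23n))

Write N = 23n. Apply Stirling to each factorial:
  (6N)! ~ sqrt(2π·6N) · (6N/e)^(6N),
  N! ~ sqrt(2π N) · (N/e)^N,
  (5N)! ~ sqrt(2π·5N) · (5N/e)^(5N).
The exponential factors combine to (6N)^(6N) / (N^N · (5N)^(5N)) = 6^(6N)/5^(5N) = (6^6/5^5)^N = (46656/3125)^N.
The square-root prefactors combine to sqrt(2π·6N) / (sqrt(2π N)·sqrt(2π·5N)) = sqrt(6 / (2π·5·N)) = sqrt(3/(5π·23n)).
Substituting N = 23n: C(138n, 23n) ~ (46656/3125)^(23n) · sqrt(3/(5π·23n)).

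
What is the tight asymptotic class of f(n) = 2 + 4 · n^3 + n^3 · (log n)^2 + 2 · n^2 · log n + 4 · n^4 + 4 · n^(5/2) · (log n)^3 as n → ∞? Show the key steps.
f(n) ∈ Θ(n^4)

Compare the terms by growth order. For large n, n^a · (log n)^b dominates n^a' · (log n)^b' iff a > a', or (a = a' and b > b'). Ranking the 6 terms shows the dominant one is 4 · n^4. Hence f(n) ∈ Θ(n^4).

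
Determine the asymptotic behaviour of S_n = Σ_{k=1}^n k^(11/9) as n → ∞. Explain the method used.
S_n ~ (9/20) · n^(20/9)

Integral comparison: Σ_{k=1}^n k^(11/9) = ∫_0^n x^(11/9) dx + O(n^(11/9)). The integral is n^(1 + 11/9) / (1 + 11/9) = n^((11+9)/9) / ((11+9)/9) = (9/20) · n^(20/9).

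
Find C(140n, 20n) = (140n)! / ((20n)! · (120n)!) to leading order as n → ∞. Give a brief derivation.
C(140n, 20n) ~ (823543/46656)^(20n) · sqrt(7/(12π·20n))

Write N = 20n. Apply Stirling to each factorial:
  (7N)! ~ sqrt(2π·7N) · (7N/e)^(7N),
  N! ~ sqrt(2π N) · (N/e)^N,
  (6N)! ~ sqrt(2π·6N) · (6N/e)^(6N).
The exponential factors combine to (7N)^(7N) / (N^N · (6N)^(6N)) = 7^(7N)/6^(6N) = (7^7/6^6)^N = (823543/46656)^N.
The square-root prefactors combine to sqrt(2π·7N) / (sqrt(2π N)·sqrt(2π·6N)) = sqrt(7 / (2π·6·N)) = sqrt(7/(12π·20n)).
Substituting N = 20n: C(140n, 20n) ~ (823543/46656)^(20n) · sqrt(7/(12π·20n)).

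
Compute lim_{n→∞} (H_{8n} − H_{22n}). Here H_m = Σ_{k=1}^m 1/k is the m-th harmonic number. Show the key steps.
lim = ln(8/22) = ln(4/11)

Euler-Maclaurin gives H_m = ln m + γ + 1/(2m) + O(1/m^2). The γ and O(1/m) terms cancel in the difference:
  H_{8n} − H_{22n} = ln(8n) − ln(22n) + O(1/n) = ln(8/22) + O(1/n).
Hence the limit is ln(8/22) = ln(4/11).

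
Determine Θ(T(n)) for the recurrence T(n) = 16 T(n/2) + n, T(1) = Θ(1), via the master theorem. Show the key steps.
T(n) = Θ(n^4)

Master theorem: compare f(n) = n to n^(log_2 16) where log_2 16 = 4. Since 1 < log_2 16, we have f(n) = O(n^(log_2 16 − ε)) for some ε > 0 — Case 1. Hence T(n) = Θ(n^(log_2 16)) = Θ(n^4).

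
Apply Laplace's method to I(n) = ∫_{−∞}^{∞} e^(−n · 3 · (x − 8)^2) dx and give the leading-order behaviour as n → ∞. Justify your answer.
I(n) = sqrt(π/(3n))

Here φ(x) = 3 · (x − 8)^2 has its unique minimum at x* = 8 with φ(x*) = 0 and φ''(x*) = 6. Laplace's method gives
  I(n) ~ e^(−n φ(x*)) · sqrt(2π / (n · φ''(x*))) = sqrt(2π / (6n)) = sqrt(π/(3n)).
This is exact: substituting u = (x − 8)·sqrt(3n) gives I(n) = (1/sqrt(3n)) ∫_{−∞}^{∞} e^(−u^2) du = sqrt(π/(3n)).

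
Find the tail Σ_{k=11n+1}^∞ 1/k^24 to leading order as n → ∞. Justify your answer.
Σ_{k>11n} 1/k^24 ~ 1/(23 · (11n)^23)

Compare to the integral: ∫_{11n}^∞ x^(−24) dx = [−x^(−23)/23]_{11n}^∞ = 1/((24−1)·(11n)^23). Euler-Maclaurin then gives
  Σ_{k>11n} 1/k^24 = ∫_{11n}^∞ dx/x^24 − 1/(2·(11n)^24) + O(1/(11n)^25).
(Equivalently this is ζ(24) − Σ_{k≤11n} 1/k^24.)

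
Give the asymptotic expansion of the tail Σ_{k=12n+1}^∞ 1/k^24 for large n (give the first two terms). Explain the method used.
Σ_{k>12n} 1/k^24 = 1/(23 · (12n)^23) − 1/(2 · (12n)^24) + O(1/(12n)^25)

Compare to the integral: ∫_{12n}^∞ x^(−24) dx = [−x^(−23)/23]_{12n}^∞ = 1/((24−1)·(12n)^23). The Euler-Maclaurin correction adds −f(12n)/2 = −1/(2·(12n)^24). Euler-Maclaurin then gives
  Σ_{k>12n} 1/k^24 = ∫_{12n}^∞ dx/x^24 − 1/(2·(12n)^24) + O(1/(12n)^25).
(Equivalently this is ζ(24) − Σ_{k≤12n} 1/k^24.)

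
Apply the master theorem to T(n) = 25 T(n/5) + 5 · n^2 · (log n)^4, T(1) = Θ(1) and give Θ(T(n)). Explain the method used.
T(n) = Θ(n^2 · (log n)^5)

Here log_5 25 = 2 and f(n) = 5 · n^2 · (log n)^4 = Θ(n^(log_5 25) · (log n)^4). This is the extended Case 2 of the master theorem (f matches the critical exponent up to log factors), giving T(n) = Θ(n^(log_5 25) · (log n)^(4+1)) = Θ(n^2 · (log n)^5).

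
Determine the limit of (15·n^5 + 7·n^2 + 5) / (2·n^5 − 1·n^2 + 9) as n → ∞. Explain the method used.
lim = 15/2

For large n the leading n^5 terms dominate both numerator and denominator. Dividing top and bottom by n^5, every other term tends to 0, leaving 15/2.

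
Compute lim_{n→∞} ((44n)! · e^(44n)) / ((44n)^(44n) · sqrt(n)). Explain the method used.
lim = sqrt(2π·44)

Stirling: (44n)! ~ sqrt(2π·44n) · (44n/e)^(44n). Hence
  (44n)! · e^(44n) / (44n)^(44n) ~ sqrt(2π·44n).
Dividing by sqrt(n): sqrt(2π·44n) / sqrt(n) = sqrt(2π·44) · n^((1−1)/2), so the limit is sqrt(2π·44).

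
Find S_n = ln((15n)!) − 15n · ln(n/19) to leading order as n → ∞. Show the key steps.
S_n ~ 15n · (ln 285 − 1) + O(ln n)

Stirling: ln((15n)!) = 15n ln(15n) − 15n + O(ln n).
  S_n = 15n ln(15n) − 15n − 15n ln(n/19) + O(ln n)
      = 15n ln(15n) − 15n ln n + 15n ln 19 − 15n + O(ln n)
      = 15n ln 15 + 15n ln 19 − 15n + O(ln n)
      = 15n (ln 285 − 1) + O(ln n).
Numerically ln(285) − 1 ≈ 4.6525.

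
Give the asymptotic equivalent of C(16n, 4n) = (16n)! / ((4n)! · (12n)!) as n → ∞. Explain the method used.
C(16n, 4n) ~ (256/27)^(4n) · sqrt(2/(3π·4n))

Write N = 4n. Apply Stirling to each factorial:
  (4N)! ~ sqrt(2π·4N) · (4N/e)^(4N),
  N! ~ sqrt(2π N) · (N/e)^N,
  (3N)! ~ sqrt(2π·3N) · (3N/e)^(3N).
The exponential factors combine to (4N)^(4N) / (N^N · (3N)^(3N)) = 4^(4N)/3^(3N) = (4^4/3^3)^N = (256/27)^N.
The square-root prefactors combine to sqrt(2π·4N) / (sqrt(2π N)·sqrt(2π·3N)) = sqrt(4 / (2π·3·N)) = sqrt(2/(3π·4n)).
Substituting N = 4n: C(16n, 4n) ~ (256/27)^(4n) · sqrt(2/(3π·4n)).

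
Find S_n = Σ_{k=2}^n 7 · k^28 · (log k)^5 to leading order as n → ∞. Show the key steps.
S_n ~ 7 · n^29 · (log n)^5 / 29

By integral comparison, S_n = ∫_1^n 7 · x^28 · (log x)^5 dx + O(n^28 · (log n)^5). For the integral, the leading term of ∫_1^n x^28 (log x)^5 dx is n^29/29 · (log n)^5 (by repeated integration by parts; each step lowers the log-exponent and produces a relatively O(1/log n) correction). Hence S_n ~ 7 · n^29 · (log n)^5 / 29.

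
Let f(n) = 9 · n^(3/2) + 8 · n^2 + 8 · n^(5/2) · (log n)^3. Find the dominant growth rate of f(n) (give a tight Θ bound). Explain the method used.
f(n) ∈ Θ(n^(5/2) · (log n)^3)

Compare the terms by growth order. For large n, n^a · (log n)^b dominates n^a' · (log n)^b' iff a > a', or (a = a' and b > b'). Ranking the 3 terms shows the dominant one is 8 · n^(5/2) · (log n)^3. Hence f(n) ∈ Θ(n^(5/2) · (log n)^3).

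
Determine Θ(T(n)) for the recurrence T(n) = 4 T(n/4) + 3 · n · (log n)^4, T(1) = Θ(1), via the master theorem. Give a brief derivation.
T(n) = Θ(n · (log n)^5)

Here log_4 4 = 1 and f(n) = 3 · n · (log n)^4 = Θ(n^(log_4 4) · (log n)^4). This is the extended Case 2 of the master theorem (f matches the critical exponent up to log factors), giving T(n) = Θ(n^(log_4 4) · (log n)^(4+1)) = Θ(n · (log n)^5).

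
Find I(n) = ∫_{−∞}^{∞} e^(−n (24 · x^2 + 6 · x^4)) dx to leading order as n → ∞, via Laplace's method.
I(n) ~ sqrt(π/(24n))

φ(x) = 24 · x^2 + 6 · x^4 has its unique global minimum at x* = 0 (since φ'(x) = 48x + 24x^3 = 0 only at x = 0 for real x with both coefficients positive, and φ → ∞ as |x| → ∞). At x* = 0, φ(0) = 0 and φ''(0) = 48. Laplace's method then gives
  I(n) ~ sqrt(2π / (n · φ''(0))) · e^(−n φ(0)) = sqrt(2π / (48n)) = sqrt(π/(24n)).
The 6 · x^4 term contributes only at subleading order (an O(1/n) relative correction).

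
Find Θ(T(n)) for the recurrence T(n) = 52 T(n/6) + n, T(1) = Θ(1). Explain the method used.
T(n) = Θ(n^(log_6 52))

Master theorem: compare f(n) = n to n^(log_6 52) where log_6 52 ≈ 2.205. Since 1 < log_6 52, we have f(n) = O(n^(log_6 52 − ε)) for some ε > 0 — Case 1. Hence T(n) = Θ(n^(log_6 52)).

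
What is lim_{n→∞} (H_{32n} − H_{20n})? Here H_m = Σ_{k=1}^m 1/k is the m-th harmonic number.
lim = ln(32/20) = ln(8/5)

Euler-Maclaurin gives H_m = ln m + γ + 1/(2m) + O(1/m^2). The γ and O(1/m) terms cancel in the difference:
  H_{32n} − H_{20n} = ln(32n) − ln(20n) + O(1/n) = ln(32/20) + O(1/n).
Hence the limit is ln(32/20) = ln(8/5).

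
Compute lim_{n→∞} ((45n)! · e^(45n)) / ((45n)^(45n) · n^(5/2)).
lim = 0

Stirling: (45n)! ~ sqrt(2π·45n) · (45n/e)^(45n). Hence
  (45n)! · e^(45n) / (45n)^(45n) ~ sqrt(2π·45n).
Dividing by n^(5/2): sqrt(2π·45n) / n^(5/2) = sqrt(2π·45) · n^((1−5)/2), so the expression behaves like sqrt(2π·45) · n^((1−5)/2) → 0.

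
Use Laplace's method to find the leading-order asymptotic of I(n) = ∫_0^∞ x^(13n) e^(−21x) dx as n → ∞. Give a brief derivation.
I(n) ~ (sqrt(2π·13n) / 21) · (13n/(21e))^(13n)

Write the integrand as exp(13n ln x − 21x) and set f(x) = 13n ln x − 21x. Then f'(x) = 13n/x − 21 = 0 at x* = 13n/21, and f''(x*) = −13n/x*^2 = −21^2/(13n). Laplace's method (interior maximum) gives
  I(n) ~ e^(f(x*)) · sqrt(2π / |f''(x*)|)
        = exp(13n ln(13n/21) − 13n) · sqrt(2π · 13n / 21^2)
        = (13n/21)^(13n) e^(−13n) · sqrt(2π·13n) / 21
        = (sqrt(2π·13n) / 21) · (13n/(21e))^(13n).
This matches Γ(13n+1)/21^(13n+1) with Stirling applied to Γ.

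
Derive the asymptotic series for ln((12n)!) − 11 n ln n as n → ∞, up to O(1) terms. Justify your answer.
ln((12n)!) − 11 n ln n = n ln n + 12(ln 12 − 1) n + (1/2) ln(2π·12n) + O(1/n)

Stirling: ln((12n)!) = 12n ln(12n) − 12n + (1/2) ln(2π·12n) + O(1/n).
Expand 12n ln(12n) = 12n (ln n + ln 12) = 12n ln n + 12n ln 12.
Subtract 11n ln n: leading term is (12 − 11) n ln n = n ln n. The next term is 12n ln 12 − 12n = 12(ln 12 − 1) n. Then the (1/2) ln(2π·12n) correction.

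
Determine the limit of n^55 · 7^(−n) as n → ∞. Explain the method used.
lim = 0

Exponentials with base > 1 dominate every fixed polynomial: for any fixed c, n^c / 7^n → 0 as n → ∞ (e.g. by the ratio test, or by writing 7^n = e^(n ln 7) and noting e^(n ln 7) / n^c → ∞). Hence n^55 · 7^(−n) = n^55 / 7^n → 0.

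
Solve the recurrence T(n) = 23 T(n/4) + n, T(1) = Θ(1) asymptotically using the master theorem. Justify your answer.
T(n) = Θ(n^(log_4 23))

Master theorem: compare f(n) = n to n^(log_4 23) where log_4 23 ≈ 2.262. Since 1 < log_4 23, we have f(n) = O(n^(log_4 23 − ε)) for some ε > 0 — Case 1. Hence T(n) = Θ(n^(log_4 23)).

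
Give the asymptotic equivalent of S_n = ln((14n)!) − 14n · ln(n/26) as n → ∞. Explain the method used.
S_n ~ 14n · (ln 364 − 1) + O(ln n)

Stirling: ln((14n)!) = 14n ln(14n) − 14n + O(ln n).
  S_n = 14n ln(14n) − 14n − 14n ln(n/26) + O(ln n)
      = 14n ln(14n) − 14n ln n + 14n ln 26 − 14n + O(ln n)
      = 14n ln 14 + 14n ln 26 − 14n + O(ln n)
      = 14n (ln 364 − 1) + O(ln n).
Numerically ln(364) − 1 ≈ 4.8972.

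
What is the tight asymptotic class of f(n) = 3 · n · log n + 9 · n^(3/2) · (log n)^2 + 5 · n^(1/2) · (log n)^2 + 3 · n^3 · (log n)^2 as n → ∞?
f(n) ∈ Θ(n^3 · (log n)^2)

Compare the terms by growth order. For large n, n^a · (log n)^b dominates n^a' · (log n)^b' iff a > a', or (a = a' and b > b'). Ranking the 4 terms shows the dominant one is 3 · n^3 · (log n)^2. Hence f(n) ∈ Θ(n^3 · (log n)^2).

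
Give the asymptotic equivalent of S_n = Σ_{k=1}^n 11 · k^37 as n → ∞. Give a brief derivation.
S_n ~ 11 · n^38 / 38

By integral comparison (Euler-Maclaurin), Σ_{k=1}^n 11 · k^37 = 11 · ∫_0^n x^37 dx + O(n^37) = 11 · n^38/38 + O(n^37). (Equivalently, Faulhaber's formula gives the same leading term.)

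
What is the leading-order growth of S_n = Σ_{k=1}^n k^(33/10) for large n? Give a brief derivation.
S_n ~ (10/43) · n^(43/10)

Integral comparison: Σ_{k=1}^n k^(33/10) = ∫_0^n x^(33/10) dx + O(n^(33/10)). The integral is n^(1 + 33/10) / (1 + 33/10) = n^((33+10)/10) / ((33+10)/10) = (10/43) · n^(43/10).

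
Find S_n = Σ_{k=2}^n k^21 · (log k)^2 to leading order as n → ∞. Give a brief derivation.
S_n ~ n^22 · (log n)^2 / 22

By integral comparison, S_n = ∫_1^n x^21 · (log x)^2 dx + O(n^21 · (log n)^2). For the integral, the leading term of ∫_1^n x^21 (log x)^2 dx is n^22/22 · (log n)^2 (by repeated integration by parts; each step lowers the log-exponent and produces a relatively O(1/log n) correction). Hence S_n ~ n^22 · (log n)^2 / 22.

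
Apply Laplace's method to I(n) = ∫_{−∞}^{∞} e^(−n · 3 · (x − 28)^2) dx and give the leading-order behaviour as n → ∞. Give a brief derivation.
I(n) = sqrt(π/(3n))

Here φ(x) = 3 · (x − 28)^2 has its unique minimum at x* = 28 with φ(x*) = 0 and φ''(x*) = 6. Laplace's method gives
  I(n) ~ e^(−n φ(x*)) · sqrt(2π / (n · φ''(x*))) = sqrt(2π / (6n)) = sqrt(π/(3n)).
This is exact: substituting u = (x − 28)·sqrt(3n) gives I(n) = (1/sqrt(3n)) ∫_{−∞}^{∞} e^(−u^2) du = sqrt(π/(3n)).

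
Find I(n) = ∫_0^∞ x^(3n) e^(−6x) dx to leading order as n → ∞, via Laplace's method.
I(n) ~ (sqrt(2π·3n) / 6) · (3n/(6e))^(3n)

Write the integrand as exp(3n ln x − 6x) and set f(x) = 3n ln x − 6x. Then f'(x) = 3n/x − 6 = 0 at x* = 3n/6, and f''(x*) = −3n/x*^2 = −6^2/(3n). Laplace's method (interior maximum) gives
  I(n) ~ e^(f(x*)) · sqrt(2π / |f''(x*)|)
        = exp(3n ln(3n/6) − 3n) · sqrt(2π · 3n / 6^2)
        = (3n/6)^(3n) e^(−3n) · sqrt(2π·3n) / 6
        = (sqrt(2π·3n) / 6) · (3n/(6e))^(3n).
This matches Γ(3n+1)/6^(3n+1) with Stirling applied to Γ.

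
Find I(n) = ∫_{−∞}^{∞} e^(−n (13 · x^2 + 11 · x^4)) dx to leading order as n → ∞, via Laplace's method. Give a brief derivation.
I(n) ~ sqrt(π/(13n))

φ(x) = 13 · x^2 + 11 · x^4 has its unique global minimum at x* = 0 (since φ'(x) = 26x + 44x^3 = 0 only at x = 0 for real x with both coefficients positive, and φ → ∞ as |x| → ∞). At x* = 0, φ(0) = 0 and φ''(0) = 26. Laplace's method then gives
  I(n) ~ sqrt(2π / (n · φ''(0))) · e^(−n φ(0)) = sqrt(2π / (26n)) = sqrt(π/(13n)).
The 11 · x^4 term contributes only at subleading order (an O(1/n) relative correction).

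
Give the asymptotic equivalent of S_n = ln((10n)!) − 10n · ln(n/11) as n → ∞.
S_n ~ 10n · (ln 110 − 1) + O(ln n)

Stirling: ln((10n)!) = 10n ln(10n) − 10n + O(ln n).
  S_n = 10n ln(10n) − 10n − 10n ln(n/11) + O(ln n)
      = 10n ln(10n) − 10n ln n + 10n ln 11 − 10n + O(ln n)
      = 10n ln 10 + 10n ln 11 − 10n + O(ln n)
      = 10n (ln 110 − 1) + O(ln n).
Numerically ln(110) − 1 ≈ 3.7005.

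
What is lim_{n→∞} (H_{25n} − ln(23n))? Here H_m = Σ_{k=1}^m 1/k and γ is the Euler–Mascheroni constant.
lim = ln(25/23) + γ

By Euler-Maclaurin, H_m = ln m + γ + O(1/m). So
  H_{25n} − ln(23n) = ln(25n) + γ − ln(23n) + O(1/n)
                       = ln(25/23) + γ + O(1/n).
Hence the limit is ln(25/23) + γ.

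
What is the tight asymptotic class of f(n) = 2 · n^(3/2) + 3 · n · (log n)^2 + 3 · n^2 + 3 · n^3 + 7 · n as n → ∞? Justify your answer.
f(n) ∈ Θ(n^3)

Compare the terms by growth order. For large n, n^a · (log n)^b dominates n^a' · (log n)^b' iff a > a', or (a = a' and b > b'). Ranking the 5 terms shows the dominant one is 3 · n^3. Hence f(n) ∈ Θ(n^3).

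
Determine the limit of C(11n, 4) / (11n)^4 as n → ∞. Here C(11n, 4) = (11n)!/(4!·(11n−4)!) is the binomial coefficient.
lim = 1/4! = 1/24

With N = 11n → ∞: C(N, 4) / N^4 = [N(N−1)…(N−3)] / (4! · N^4) = (1/4!) · 1 · (1 − 1/(11n)) · (1 − 2/(11n)) · (1 − 3/(11n)). Each factor → 1 as N → ∞, so the limit is 1/4! = 1/24.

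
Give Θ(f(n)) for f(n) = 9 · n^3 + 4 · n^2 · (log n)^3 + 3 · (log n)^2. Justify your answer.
f(n) ∈ Θ(n^3)

Compare the terms by growth order. For large n, n^a · (log n)^b dominates n^a' · (log n)^b' iff a > a', or (a = a' and b > b'). Ranking the 3 terms shows the dominant one is 9 · n^3. Hence f(n) ∈ Θ(n^3).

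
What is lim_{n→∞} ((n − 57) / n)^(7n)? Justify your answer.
lim = e^(−399)

Rewrite as (1 − 57/n)^(7n). By the standard limit (1 + x/n)^n → e^x, we have (1 − 57/n)^n → e^(−57), and raising to the 7th power gives e^(−399).
More precisely, ln[(1 − 57/n)^(7n)] = 7n · ln(1 − 57/n) = 7n · (-57/n + O(1/n^2)) = -399 + O(1/n) → -399.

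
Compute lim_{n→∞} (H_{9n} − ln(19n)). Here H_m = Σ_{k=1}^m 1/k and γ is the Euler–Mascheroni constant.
lim = ln(9/19) + γ

By Euler-Maclaurin, H_m = ln m + γ + O(1/m). So
  H_{9n} − ln(19n) = ln(9n) + γ − ln(19n) + O(1/n)
                       = ln(9/19) + γ + O(1/n).
Hence the limit is ln(9/19) + γ.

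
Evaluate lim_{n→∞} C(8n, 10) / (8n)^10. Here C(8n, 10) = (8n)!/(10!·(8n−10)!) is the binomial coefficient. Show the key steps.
lim = 1/10! = 1/3628800

With N = 8n → ∞: C(N, 10) / N^10 = [N(N−1)…(N−9)] / (10! · N^10) = (1/10!) · 1 · (1 − 1/(8n)) · … · (1 − 9/(8n)). Each factor → 1 as N → ∞, so the limit is 1/10! = 1/3628800.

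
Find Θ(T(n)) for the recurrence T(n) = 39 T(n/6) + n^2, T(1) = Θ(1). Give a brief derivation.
T(n) = Θ(n^(log_6 39))

Master theorem: compare f(n) = n^2 to n^(log_6 39) where log_6 39 ≈ 2.045. Since 2 < log_6 39, we have f(n) = O(n^(log_6 39 − ε)) for some ε > 0 — Case 1. Hence T(n) = Θ(n^(log_6 39)).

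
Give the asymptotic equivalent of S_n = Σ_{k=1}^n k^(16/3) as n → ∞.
S_n ~ (3/19) · n^(19/3)

Integral comparison: Σ_{k=1}^n k^(16/3) = ∫_0^n x^(16/3) dx + O(n^(16/3)). The integral is n^(1 + 16/3) / (1 + 16/3) = n^((16+3)/3) / ((16+3)/3) = (3/19) · n^(19/3).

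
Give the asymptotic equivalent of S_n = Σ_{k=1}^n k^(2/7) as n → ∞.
S_n ~ (7/9) · n^(9/7)

Integral comparison: Σ_{k=1}^n k^(2/7) = ∫_0^n x^(2/7) dx + O(n^(2/7)). The integral is n^(1 + 2/7) / (1 + 2/7) = n^((2+7)/7) / ((2+7)/7) = (7/9) · n^(9/7).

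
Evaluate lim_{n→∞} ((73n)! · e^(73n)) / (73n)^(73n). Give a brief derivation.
lim = ∞

Stirling: (73n)! ~ sqrt(2π·73n) · (73n/e)^(73n). Hence
  (73n)! · e^(73n) / (73n)^(73n) ~ sqrt(2π·73n) = sqrt(2π·73) · sqrt(n) → ∞.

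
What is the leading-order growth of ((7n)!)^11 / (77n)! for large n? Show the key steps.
((7n)!)^11/(77n)! ~ ((2π·7n)^(10/2) / sqrt(11)) · 11^(−11·7n)  →  0

Write N = 7n. Stirling: N! ~ sqrt(2π N)(N/e)^N and (11N)! ~ sqrt(2π·11N)·(11N/e)^(11N).
  (N!)^11/(11N)! ~ (2π N)^(11/2) (N/e)^(11N) / [sqrt(2π·11N) (11N/e)^(11N)]
     = (2π N)^(11/2) / sqrt(2π·11N) · (N/(11N))^(11N)
     = (2π N)^((11−1)/2) / sqrt(11) · 11^(−11N).
Since 11^11 > 1, the factor 11^(−11N) decays exponentially, so the ratio → 0. Substituting N = 7n gives the stated form.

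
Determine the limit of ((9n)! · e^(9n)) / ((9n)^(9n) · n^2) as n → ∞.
lim = 0

Stirling: (9n)! ~ sqrt(2π·9n) · (9n/e)^(9n). Hence
  (9n)! · e^(9n) / (9n)^(9n) ~ sqrt(2π·9n).
Dividing by n^2: sqrt(2π·9n) / n^2 = sqrt(2π·9) · n^((1−4)/2), so the expression behaves like sqrt(2π·9) · n^((1−4)/2) → 0.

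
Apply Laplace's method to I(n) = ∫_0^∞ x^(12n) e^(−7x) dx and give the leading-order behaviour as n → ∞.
I(n) ~ (sqrt(2π·12n) / 7) · (12n/(7e))^(12n)

Write the integrand as exp(12n ln x − 7x) and set f(x) = 12n ln x − 7x. Then f'(x) = 12n/x − 7 = 0 at x* = 12n/7, and f''(x*) = −12n/x*^2 = −7^2/(12n). Laplace's method (interior maximum) gives
  I(n) ~ e^(f(x*)) · sqrt(2π / |f''(x*)|)
        = exp(12n ln(12n/7) − 12n) · sqrt(2π · 12n / 7^2)
        = (12n/7)^(12n) e^(−12n) · sqrt(2π·12n) / 7
        = (sqrt(2π·12n) / 7) · (12n/(7e))^(12n).
This matches Γ(12n+1)/7^(12n+1) with Stirling applied to Γ.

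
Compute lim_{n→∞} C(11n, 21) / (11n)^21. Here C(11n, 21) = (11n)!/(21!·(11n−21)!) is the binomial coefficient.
lim = 1/21! = 1/51090942171709440000

With N = 11n → ∞: C(N, 21) / N^21 = [N(N−1)…(N−20)] / (21! · N^21) = (1/21!) · 1 · (1 − 1/(11n)) · … · (1 − 20/(11n)). Each factor → 1 as N → ∞, so the limit is 1/21! = 1/51090942171709440000.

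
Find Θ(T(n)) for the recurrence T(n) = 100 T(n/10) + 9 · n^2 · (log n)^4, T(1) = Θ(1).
T(n) = Θ(n^2 · (log n)^5)

Here log_10 100 = 2 and f(n) = 9 · n^2 · (log n)^4 = Θ(n^(log_10 100) · (log n)^4). This is the extended Case 2 of the master theorem (f matches the critical exponent up to log factors), giving T(n) = Θ(n^(log_10 100) · (log n)^(4+1)) = Θ(n^2 · (log n)^5).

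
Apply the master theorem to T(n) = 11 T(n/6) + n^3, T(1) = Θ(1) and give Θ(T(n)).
T(n) = Θ(n^3)

log_6 11 ≈ 1.338. f(n) = n^3 dominates n^(log_6 11) since 3 > 1.338, and the regularity condition a·f(n/b) = 11·(n/6)^3 = (11/216)·n^3 ≤ c·f(n) holds with c = 11/216 ≈ 0.0509 < 1. So this is Case 3: T(n) = Θ(f(n)) = Θ(n^3).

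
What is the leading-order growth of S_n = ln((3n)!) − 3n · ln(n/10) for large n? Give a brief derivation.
S_n ~ 3n · (ln 30 − 1) + O(ln n)

Stirling: ln((3n)!) = 3n ln(3n) − 3n + O(ln n).
  S_n = 3n ln(3n) − 3n − 3n ln(n/10) + O(ln n)
      = 3n ln(3n) − 3n ln n + 3n ln 10 − 3n + O(ln n)
      = 3n ln 3 + 3n ln 10 − 3n + O(ln n)
      = 3n (ln 30 − 1) + O(ln n).
Numerically ln(30) − 1 ≈ 2.4012.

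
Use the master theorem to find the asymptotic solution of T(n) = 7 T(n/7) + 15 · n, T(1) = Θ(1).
T(n) = Θ(n log n)

log_7 7 = 1, and f(n) = 15 · n = Θ(n^(log_7 7)). This is Case 2 of the master theorem: T(n) = Θ(f(n) · log n) = Θ(n log n).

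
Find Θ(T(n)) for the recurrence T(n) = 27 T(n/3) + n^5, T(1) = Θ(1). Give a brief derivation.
T(n) = Θ(n^5)

log_3 27 ≈ 3.000. f(n) = n^5 dominates n^(log_3 27) since 5 > 3.000, and the regularity condition a·f(n/b) = 27·(n/3)^5 = (27/243)·n^5 ≤ c·f(n) holds with c = 27/243 ≈ 0.111 < 1. So this is Case 3: T(n) = Θ(f(n)) = Θ(n^5).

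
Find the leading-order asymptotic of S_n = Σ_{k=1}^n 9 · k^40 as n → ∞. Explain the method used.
S_n ~ 9 · n^41 / 41

By integral comparison (Euler-Maclaurin), Σ_{k=1}^n 9 · k^40 = 9 · ∫_0^n x^40 dx + O(n^40) = 9 · n^41/41 + O(n^40). (Equivalently, Faulhaber's formula gives the same leading term.)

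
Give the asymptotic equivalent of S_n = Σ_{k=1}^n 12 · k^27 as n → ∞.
S_n ~ 3 · n^28 / 7

By integral comparison (Euler-Maclaurin), Σ_{k=1}^n 12 · k^27 = 12 · ∫_0^n x^27 dx + O(n^27) = 12 · n^28/28 = 3 · n^28 / 7 + O(n^27). (Equivalently, Faulhaber's formula gives the same leading term.)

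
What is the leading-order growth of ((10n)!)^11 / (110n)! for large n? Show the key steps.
((10n)!)^11/(110n)! ~ ((2π·10n)^(10/2) / sqrt(11)) · 11^(−11·10n)  →  0

Write N = 10n. Stirling: N! ~ sqrt(2π N)(N/e)^N and (11N)! ~ sqrt(2π·11N)·(11N/e)^(11N).
  (N!)^11/(11N)! ~ (2π N)^(11/2) (N/e)^(11N) / [sqrt(2π·11N) (11N/e)^(11N)]
     = (2π N)^(11/2) / sqrt(2π·11N) · (N/(11N))^(11N)
     = (2π N)^((11−1)/2) / sqrt(11) · 11^(−11N).
Since 11^11 > 1, the factor 11^(−11N) decays exponentially, so the ratio → 0. Substituting N = 10n gives the stated form.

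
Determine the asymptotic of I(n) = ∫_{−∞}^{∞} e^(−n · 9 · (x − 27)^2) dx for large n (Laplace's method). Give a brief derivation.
I(n) = sqrt(π/(9n))

Here φ(x) = 9 · (x − 27)^2 has its unique minimum at x* = 27 with φ(x*) = 0 and φ''(x*) = 18. Laplace's method gives
  I(n) ~ e^(−n φ(x*)) · sqrt(2π / (n · φ''(x*))) = sqrt(2π / (18n)) = sqrt(π/(9n)).
This is exact: substituting u = (x − 27)·sqrt(9n) gives I(n) = (1/sqrt(9n)) ∫_{−∞}^{∞} e^(−u^2) du = sqrt(π/(9n)).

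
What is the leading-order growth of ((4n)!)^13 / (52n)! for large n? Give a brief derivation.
((4n)!)^13/(52n)! ~ ((2π·4n)^(12/2) / sqrt(13)) · 13^(−13·4n)  →  0

Write N = 4n. Stirling: N! ~ sqrt(2π N)(N/e)^N and (13N)! ~ sqrt(2π·13N)·(13N/e)^(13N).
  (N!)^13/(13N)! ~ (2π N)^(13/2) (N/e)^(13N) / [sqrt(2π·13N) (13N/e)^(13N)]
     = (2π N)^(13/2) / sqrt(2π·13N) · (N/(13N))^(13N)
     = (2π N)^((13−1)/2) / sqrt(13) · 13^(−13N).
Since 13^13 > 1, the factor 13^(−13N) decays exponentially, so the ratio → 0. Substituting N = 4n gives the stated form.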